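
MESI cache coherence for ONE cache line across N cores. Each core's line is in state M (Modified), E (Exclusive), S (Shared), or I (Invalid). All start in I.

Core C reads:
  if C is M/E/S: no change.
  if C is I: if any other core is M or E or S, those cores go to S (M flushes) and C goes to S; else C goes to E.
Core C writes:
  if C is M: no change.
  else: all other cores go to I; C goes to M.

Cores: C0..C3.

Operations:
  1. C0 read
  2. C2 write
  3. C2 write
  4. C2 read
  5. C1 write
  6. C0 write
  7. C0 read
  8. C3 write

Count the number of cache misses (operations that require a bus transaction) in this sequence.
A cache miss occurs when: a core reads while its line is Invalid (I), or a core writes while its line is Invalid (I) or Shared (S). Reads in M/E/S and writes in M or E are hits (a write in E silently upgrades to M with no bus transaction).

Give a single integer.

Op 1: C0 read [C0 read from I: no other sharers -> C0=E (exclusive)] -> [E,I,I,I] [MISS #1: read from I]
Op 2: C2 write [C2 write: invalidate ['C0=E'] -> C2=M] -> [I,I,M,I] [MISS #2: write from I]
Op 3: C2 write [C2 write: already M (modified), no change] -> [I,I,M,I] [hit: write from M]
Op 4: C2 read [C2 read: already in M, no change] -> [I,I,M,I] [hit: read from M]
Op 5: C1 write [C1 write: invalidate ['C2=M'] -> C1=M] -> [I,M,I,I] [MISS #3: write from I]
Op 6: C0 write [C0 write: invalidate ['C1=M'] -> C0=M] -> [M,I,I,I] [MISS #4: write from I]
Op 7: C0 read [C0 read: already in M, no change] -> [M,I,I,I] [hit: read from M]
Op 8: C3 write [C3 write: invalidate ['C0=M'] -> C3=M] -> [I,I,I,M] [MISS #5: write from I]

Answer: 5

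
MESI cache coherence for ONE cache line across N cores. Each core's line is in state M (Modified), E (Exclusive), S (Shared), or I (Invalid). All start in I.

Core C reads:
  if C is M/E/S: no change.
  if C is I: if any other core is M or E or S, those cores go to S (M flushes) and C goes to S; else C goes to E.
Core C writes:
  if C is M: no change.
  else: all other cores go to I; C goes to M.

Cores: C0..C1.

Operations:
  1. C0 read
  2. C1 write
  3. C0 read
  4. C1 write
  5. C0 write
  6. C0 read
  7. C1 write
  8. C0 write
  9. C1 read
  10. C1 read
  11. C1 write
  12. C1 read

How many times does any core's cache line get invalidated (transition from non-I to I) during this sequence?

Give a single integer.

Op 1: C0 read [C0 read from I: no other sharers -> C0=E (exclusive)] -> [E,I] (invalidations this op: 0; running total: 0)
Op 2: C1 write [C1 write: invalidate ['C0=E'] -> C1=M] -> [I,M] (invalidations this op: 1; running total: 1)
Op 3: C0 read [C0 read from I: others=['C1=M'] -> C0=S, others downsized to S] -> [S,S] (invalidations this op: 0; running total: 1)
Op 4: C1 write [C1 write: invalidate ['C0=S'] -> C1=M] -> [I,M] (invalidations this op: 1; running total: 2)
Op 5: C0 write [C0 write: invalidate ['C1=M'] -> C0=M] -> [M,I] (invalidations this op: 1; running total: 3)
Op 6: C0 read [C0 read: already in M, no change] -> [M,I] (invalidations this op: 0; running total: 3)
Op 7: C1 write [C1 write: invalidate ['C0=M'] -> C1=M] -> [I,M] (invalidations this op: 1; running total: 4)
Op 8: C0 write [C0 write: invalidate ['C1=M'] -> C0=M] -> [M,I] (invalidations this op: 1; running total: 5)
Op 9: C1 read [C1 read from I: others=['C0=M'] -> C1=S, others downsized to S] -> [S,S] (invalidations this op: 0; running total: 5)
Op 10: C1 read [C1 read: already in S, no change] -> [S,S] (invalidations this op: 0; running total: 5)
Op 11: C1 write [C1 write: invalidate ['C0=S'] -> C1=M] -> [I,M] (invalidations this op: 1; running total: 6)
Op 12: C1 read [C1 read: already in M, no change] -> [I,M] (invalidations this op: 0; running total: 6)

Answer: 6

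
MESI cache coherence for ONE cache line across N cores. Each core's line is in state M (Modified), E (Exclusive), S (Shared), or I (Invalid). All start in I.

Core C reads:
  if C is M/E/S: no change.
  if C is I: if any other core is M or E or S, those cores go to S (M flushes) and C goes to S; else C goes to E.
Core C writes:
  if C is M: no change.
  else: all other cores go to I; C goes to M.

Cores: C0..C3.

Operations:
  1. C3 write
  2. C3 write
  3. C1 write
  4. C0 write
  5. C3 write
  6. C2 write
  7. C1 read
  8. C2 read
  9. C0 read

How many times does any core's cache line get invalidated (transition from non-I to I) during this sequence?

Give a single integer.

Op 1: C3 write [C3 write: invalidate none -> C3=M] -> [I,I,I,M] (invalidations this op: 0; running total: 0)
Op 2: C3 write [C3 write: already M (modified), no change] -> [I,I,I,M] (invalidations this op: 0; running total: 0)
Op 3: C1 write [C1 write: invalidate ['C3=M'] -> C1=M] -> [I,M,I,I] (invalidations this op: 1; running total: 1)
Op 4: C0 write [C0 write: invalidate ['C1=M'] -> C0=M] -> [M,I,I,I] (invalidations this op: 1; running total: 2)
Op 5: C3 write [C3 write: invalidate ['C0=M'] -> C3=M] -> [I,I,I,M] (invalidations this op: 1; running total: 3)
Op 6: C2 write [C2 write: invalidate ['C3=M'] -> C2=M] -> [I,I,M,I] (invalidations this op: 1; running total: 4)
Op 7: C1 read [C1 read from I: others=['C2=M'] -> C1=S, others downsized to S] -> [I,S,S,I] (invalidations this op: 0; running total: 4)
Op 8: C2 read [C2 read: already in S, no change] -> [I,S,S,I] (invalidations this op: 0; running total: 4)
Op 9: C0 read [C0 read from I: others=['C1=S', 'C2=S'] -> C0=S, others downsized to S] -> [S,S,S,I] (invalidations this op: 0; running total: 4)

Answer: 4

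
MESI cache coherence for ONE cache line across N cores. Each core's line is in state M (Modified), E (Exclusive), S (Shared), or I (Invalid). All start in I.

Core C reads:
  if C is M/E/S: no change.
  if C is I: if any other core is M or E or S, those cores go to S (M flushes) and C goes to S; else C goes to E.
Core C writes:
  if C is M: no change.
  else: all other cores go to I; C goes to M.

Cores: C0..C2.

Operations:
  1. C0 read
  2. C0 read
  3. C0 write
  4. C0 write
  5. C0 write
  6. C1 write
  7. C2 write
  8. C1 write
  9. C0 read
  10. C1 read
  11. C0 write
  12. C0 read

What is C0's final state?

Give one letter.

Answer: M

Derivation:
Op 1: C0 read [C0 read from I: no other sharers -> C0=E (exclusive)] -> [E,I,I]
Op 2: C0 read [C0 read: already in E, no change] -> [E,I,I]
Op 3: C0 write [C0 write: invalidate none -> C0=M] -> [M,I,I]
Op 4: C0 write [C0 write: already M (modified), no change] -> [M,I,I]
Op 5: C0 write [C0 write: already M (modified), no change] -> [M,I,I]
Op 6: C1 write [C1 write: invalidate ['C0=M'] -> C1=M] -> [I,M,I]
Op 7: C2 write [C2 write: invalidate ['C1=M'] -> C2=M] -> [I,I,M]
Op 8: C1 write [C1 write: invalidate ['C2=M'] -> C1=M] -> [I,M,I]
Op 9: C0 read [C0 read from I: others=['C1=M'] -> C0=S, others downsized to S] -> [S,S,I]
Op 10: C1 read [C1 read: already in S, no change] -> [S,S,I]
Op 11: C0 write [C0 write: invalidate ['C1=S'] -> C0=M] -> [M,I,I]
Op 12: C0 read [C0 read: already in M, no change] -> [M,I,I]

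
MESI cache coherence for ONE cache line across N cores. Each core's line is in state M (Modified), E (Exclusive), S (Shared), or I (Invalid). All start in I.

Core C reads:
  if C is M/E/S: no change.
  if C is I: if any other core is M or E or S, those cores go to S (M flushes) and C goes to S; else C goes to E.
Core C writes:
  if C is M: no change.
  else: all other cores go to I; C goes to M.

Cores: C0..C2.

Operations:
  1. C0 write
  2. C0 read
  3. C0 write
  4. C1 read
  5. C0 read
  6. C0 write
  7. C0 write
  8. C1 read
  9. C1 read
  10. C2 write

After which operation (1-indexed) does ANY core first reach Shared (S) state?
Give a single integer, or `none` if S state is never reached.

Op 1: C0 write [C0 write: invalidate none -> C0=M] -> [M,I,I]
Op 2: C0 read [C0 read: already in M, no change] -> [M,I,I]
Op 3: C0 write [C0 write: already M (modified), no change] -> [M,I,I]
Op 4: C1 read [C1 read from I: others=['C0=M'] -> C1=S, others downsized to S] -> [S,S,I]
  -> First S state at op 4; remaining ops need not be traced.

Answer: 4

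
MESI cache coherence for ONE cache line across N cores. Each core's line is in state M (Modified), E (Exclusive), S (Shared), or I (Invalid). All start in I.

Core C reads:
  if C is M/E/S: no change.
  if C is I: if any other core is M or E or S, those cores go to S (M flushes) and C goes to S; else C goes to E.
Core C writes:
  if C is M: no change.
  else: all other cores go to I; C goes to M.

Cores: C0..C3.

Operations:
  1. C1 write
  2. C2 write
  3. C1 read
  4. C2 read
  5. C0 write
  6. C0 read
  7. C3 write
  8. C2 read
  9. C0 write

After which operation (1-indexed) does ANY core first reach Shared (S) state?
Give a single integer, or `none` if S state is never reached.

Answer: 3

Derivation:
Op 1: C1 write [C1 write: invalidate none -> C1=M] -> [I,M,I,I]
Op 2: C2 write [C2 write: invalidate ['C1=M'] -> C2=M] -> [I,I,M,I]
Op 3: C1 read [C1 read from I: others=['C2=M'] -> C1=S, others downsized to S] -> [I,S,S,I]
  -> First S state at op 3; remaining ops need not be traced.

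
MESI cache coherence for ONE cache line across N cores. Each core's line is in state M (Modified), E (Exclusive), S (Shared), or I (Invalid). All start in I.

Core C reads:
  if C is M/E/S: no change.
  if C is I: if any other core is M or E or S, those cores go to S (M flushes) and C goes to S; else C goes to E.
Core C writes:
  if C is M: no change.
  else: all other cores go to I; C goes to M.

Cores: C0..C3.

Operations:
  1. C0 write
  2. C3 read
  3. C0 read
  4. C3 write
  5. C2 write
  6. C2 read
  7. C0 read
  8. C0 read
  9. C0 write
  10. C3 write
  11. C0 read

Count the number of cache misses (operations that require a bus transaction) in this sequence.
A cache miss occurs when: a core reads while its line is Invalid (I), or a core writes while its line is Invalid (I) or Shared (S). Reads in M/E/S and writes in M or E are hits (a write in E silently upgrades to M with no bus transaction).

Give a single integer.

Answer: 8

Derivation:
Op 1: C0 write [C0 write: invalidate none -> C0=M] -> [M,I,I,I] [MISS #1: write from I]
Op 2: C3 read [C3 read from I: others=['C0=M'] -> C3=S, others downsized to S] -> [S,I,I,S] [MISS #2: read from I]
Op 3: C0 read [C0 read: already in S, no change] -> [S,I,I,S] [hit: read from S]
Op 4: C3 write [C3 write: invalidate ['C0=S'] -> C3=M] -> [I,I,I,M] [MISS #3: write from S]
Op 5: C2 write [C2 write: invalidate ['C3=M'] -> C2=M] -> [I,I,M,I] [MISS #4: write from I]
Op 6: C2 read [C2 read: already in M, no change] -> [I,I,M,I] [hit: read from M]
Op 7: C0 read [C0 read from I: others=['C2=M'] -> C0=S, others downsized to S] -> [S,I,S,I] [MISS #5: read from I]
Op 8: C0 read [C0 read: already in S, no change] -> [S,I,S,I] [hit: read from S]
Op 9: C0 write [C0 write: invalidate ['C2=S'] -> C0=M] -> [M,I,I,I] [MISS #6: write from S]
Op 10: C3 write [C3 write: invalidate ['C0=M'] -> C3=M] -> [I,I,I,M] [MISS #7: write from I]
Op 11: C0 read [C0 read from I: others=['C3=M'] -> C0=S, others downsized to S] -> [S,I,I,S] [MISS #8: read from I]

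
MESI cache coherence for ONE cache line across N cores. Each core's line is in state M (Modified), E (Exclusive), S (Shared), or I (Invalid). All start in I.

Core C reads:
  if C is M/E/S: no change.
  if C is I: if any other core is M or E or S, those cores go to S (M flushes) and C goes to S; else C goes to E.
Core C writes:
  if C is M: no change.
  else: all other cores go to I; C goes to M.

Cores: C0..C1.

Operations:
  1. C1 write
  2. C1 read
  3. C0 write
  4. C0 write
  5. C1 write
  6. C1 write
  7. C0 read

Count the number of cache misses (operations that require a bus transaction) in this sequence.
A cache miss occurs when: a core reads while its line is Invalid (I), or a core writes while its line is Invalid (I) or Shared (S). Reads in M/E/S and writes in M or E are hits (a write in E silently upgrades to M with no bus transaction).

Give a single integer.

Answer: 4

Derivation:
Op 1: C1 write [C1 write: invalidate none -> C1=M] -> [I,M] [MISS #1: write from I]
Op 2: C1 read [C1 read: already in M, no change] -> [I,M] [hit: read from M]
Op 3: C0 write [C0 write: invalidate ['C1=M'] -> C0=M] -> [M,I] [MISS #2: write from I]
Op 4: C0 write [C0 write: already M (modified), no change] -> [M,I] [hit: write from M]
Op 5: C1 write [C1 write: invalidate ['C0=M'] -> C1=M] -> [I,M] [MISS #3: write from I]
Op 6: C1 write [C1 write: already M (modified), no change] -> [I,M] [hit: write from M]
Op 7: C0 read [C0 read from I: others=['C1=M'] -> C0=S, others downsized to S] -> [S,S] [MISS #4: read from I]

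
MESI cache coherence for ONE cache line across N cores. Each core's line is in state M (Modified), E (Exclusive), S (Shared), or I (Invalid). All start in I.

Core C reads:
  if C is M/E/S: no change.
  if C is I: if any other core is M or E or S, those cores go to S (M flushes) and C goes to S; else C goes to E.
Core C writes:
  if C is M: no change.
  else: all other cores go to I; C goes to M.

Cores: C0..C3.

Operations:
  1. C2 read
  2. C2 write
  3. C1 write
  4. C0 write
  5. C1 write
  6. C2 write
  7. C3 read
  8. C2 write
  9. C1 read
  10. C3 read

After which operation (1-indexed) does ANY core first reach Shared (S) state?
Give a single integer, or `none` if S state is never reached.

Answer: 7

Derivation:
Op 1: C2 read [C2 read from I: no other sharers -> C2=E (exclusive)] -> [I,I,E,I]
Op 2: C2 write [C2 write: invalidate none -> C2=M] -> [I,I,M,I]
Op 3: C1 write [C1 write: invalidate ['C2=M'] -> C1=M] -> [I,M,I,I]
Op 4: C0 write [C0 write: invalidate ['C1=M'] -> C0=M] -> [M,I,I,I]
Op 5: C1 write [C1 write: invalidate ['C0=M'] -> C1=M] -> [I,M,I,I]
Op 6: C2 write [C2 write: invalidate ['C1=M'] -> C2=M] -> [I,I,M,I]
Op 7: C3 read [C3 read from I: others=['C2=M'] -> C3=S, others downsized to S] -> [I,I,S,S]
  -> First S state at op 7; remaining ops need not be traced.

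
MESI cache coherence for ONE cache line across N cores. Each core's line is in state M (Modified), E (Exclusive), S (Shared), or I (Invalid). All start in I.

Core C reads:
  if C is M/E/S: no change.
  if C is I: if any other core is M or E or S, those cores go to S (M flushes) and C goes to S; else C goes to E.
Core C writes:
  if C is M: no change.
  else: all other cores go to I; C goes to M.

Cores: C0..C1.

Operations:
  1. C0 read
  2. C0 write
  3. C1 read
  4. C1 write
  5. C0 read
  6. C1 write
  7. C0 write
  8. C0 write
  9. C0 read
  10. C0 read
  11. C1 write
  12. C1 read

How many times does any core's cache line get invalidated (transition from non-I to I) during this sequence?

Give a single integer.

Op 1: C0 read [C0 read from I: no other sharers -> C0=E (exclusive)] -> [E,I] (invalidations this op: 0; running total: 0)
Op 2: C0 write [C0 write: invalidate none -> C0=M] -> [M,I] (invalidations this op: 0; running total: 0)
Op 3: C1 read [C1 read from I: others=['C0=M'] -> C1=S, others downsized to S] -> [S,S] (invalidations this op: 0; running total: 0)
Op 4: C1 write [C1 write: invalidate ['C0=S'] -> C1=M] -> [I,M] (invalidations this op: 1; running total: 1)
Op 5: C0 read [C0 read from I: others=['C1=M'] -> C0=S, others downsized to S] -> [S,S] (invalidations this op: 0; running total: 1)
Op 6: C1 write [C1 write: invalidate ['C0=S'] -> C1=M] -> [I,M] (invalidations this op: 1; running total: 2)
Op 7: C0 write [C0 write: invalidate ['C1=M'] -> C0=M] -> [M,I] (invalidations this op: 1; running total: 3)
Op 8: C0 write [C0 write: already M (modified), no change] -> [M,I] (invalidations this op: 0; running total: 3)
Op 9: C0 read [C0 read: already in M, no change] -> [M,I] (invalidations this op: 0; running total: 3)
Op 10: C0 read [C0 read: already in M, no change] -> [M,I] (invalidations this op: 0; running total: 3)
Op 11: C1 write [C1 write: invalidate ['C0=M'] -> C1=M] -> [I,M] (invalidations this op: 1; running total: 4)
Op 12: C1 read [C1 read: already in M, no change] -> [I,M] (invalidations this op: 0; running total: 4)

Answer: 4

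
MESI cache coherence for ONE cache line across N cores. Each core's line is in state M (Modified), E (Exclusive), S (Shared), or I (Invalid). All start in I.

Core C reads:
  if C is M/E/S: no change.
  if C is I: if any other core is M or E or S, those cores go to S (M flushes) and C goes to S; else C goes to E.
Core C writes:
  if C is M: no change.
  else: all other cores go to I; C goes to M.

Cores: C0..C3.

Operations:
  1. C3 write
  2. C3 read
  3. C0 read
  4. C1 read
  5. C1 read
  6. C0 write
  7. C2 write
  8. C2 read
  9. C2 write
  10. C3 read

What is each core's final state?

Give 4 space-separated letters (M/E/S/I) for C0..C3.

Answer: I I S S

Derivation:
Op 1: C3 write [C3 write: invalidate none -> C3=M] -> [I,I,I,M]
Op 2: C3 read [C3 read: already in M, no change] -> [I,I,I,M]
Op 3: C0 read [C0 read from I: others=['C3=M'] -> C0=S, others downsized to S] -> [S,I,I,S]
Op 4: C1 read [C1 read from I: others=['C0=S', 'C3=S'] -> C1=S, others downsized to S] -> [S,S,I,S]
Op 5: C1 read [C1 read: already in S, no change] -> [S,S,I,S]
Op 6: C0 write [C0 write: invalidate ['C1=S', 'C3=S'] -> C0=M] -> [M,I,I,I]
Op 7: C2 write [C2 write: invalidate ['C0=M'] -> C2=M] -> [I,I,M,I]
Op 8: C2 read [C2 read: already in M, no change] -> [I,I,M,I]
Op 9: C2 write [C2 write: already M (modified), no change] -> [I,I,M,I]
Op 10: C3 read [C3 read from I: others=['C2=M'] -> C3=S, others downsized to S] -> [I,I,S,S]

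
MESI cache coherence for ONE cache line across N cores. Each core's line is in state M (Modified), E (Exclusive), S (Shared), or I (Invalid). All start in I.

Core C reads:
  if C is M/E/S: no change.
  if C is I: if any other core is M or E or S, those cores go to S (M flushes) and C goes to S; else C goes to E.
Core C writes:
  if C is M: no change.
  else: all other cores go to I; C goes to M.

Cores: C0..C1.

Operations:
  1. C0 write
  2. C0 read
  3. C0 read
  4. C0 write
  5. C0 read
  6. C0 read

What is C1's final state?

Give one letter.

Answer: I

Derivation:
Op 1: C0 write [C0 write: invalidate none -> C0=M] -> [M,I]
Op 2: C0 read [C0 read: already in M, no change] -> [M,I]
Op 3: C0 read [C0 read: already in M, no change] -> [M,I]
Op 4: C0 write [C0 write: already M (modified), no change] -> [M,I]
Op 5: C0 read [C0 read: already in M, no change] -> [M,I]
Op 6: C0 read [C0 read: already in M, no change] -> [M,I]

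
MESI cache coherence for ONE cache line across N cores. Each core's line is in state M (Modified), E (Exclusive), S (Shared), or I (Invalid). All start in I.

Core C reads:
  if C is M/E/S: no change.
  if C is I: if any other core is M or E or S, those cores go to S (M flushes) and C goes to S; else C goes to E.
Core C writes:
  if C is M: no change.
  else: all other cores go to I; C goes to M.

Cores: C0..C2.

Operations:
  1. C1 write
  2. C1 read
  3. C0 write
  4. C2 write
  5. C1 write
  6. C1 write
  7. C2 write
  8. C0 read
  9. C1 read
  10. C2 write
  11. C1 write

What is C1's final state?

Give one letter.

Op 1: C1 write [C1 write: invalidate none -> C1=M] -> [I,M,I]
Op 2: C1 read [C1 read: already in M, no change] -> [I,M,I]
Op 3: C0 write [C0 write: invalidate ['C1=M'] -> C0=M] -> [M,I,I]
Op 4: C2 write [C2 write: invalidate ['C0=M'] -> C2=M] -> [I,I,M]
Op 5: C1 write [C1 write: invalidate ['C2=M'] -> C1=M] -> [I,M,I]
Op 6: C1 write [C1 write: already M (modified), no change] -> [I,M,I]
Op 7: C2 write [C2 write: invalidate ['C1=M'] -> C2=M] -> [I,I,M]
Op 8: C0 read [C0 read from I: others=['C2=M'] -> C0=S, others downsized to S] -> [S,I,S]
Op 9: C1 read [C1 read from I: others=['C0=S', 'C2=S'] -> C1=S, others downsized to S] -> [S,S,S]
Op 10: C2 write [C2 write: invalidate ['C0=S', 'C1=S'] -> C2=M] -> [I,I,M]
Op 11: C1 write [C1 write: invalidate ['C2=M'] -> C1=M] -> [I,M,I]

Answer: M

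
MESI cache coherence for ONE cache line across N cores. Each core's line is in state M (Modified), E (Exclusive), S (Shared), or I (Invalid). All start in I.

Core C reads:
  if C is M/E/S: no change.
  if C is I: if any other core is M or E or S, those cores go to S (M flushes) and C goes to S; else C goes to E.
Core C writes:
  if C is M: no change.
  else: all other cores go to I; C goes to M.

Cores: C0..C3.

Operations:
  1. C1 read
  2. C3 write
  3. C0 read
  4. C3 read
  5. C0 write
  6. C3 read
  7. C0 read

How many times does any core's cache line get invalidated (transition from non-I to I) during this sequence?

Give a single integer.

Op 1: C1 read [C1 read from I: no other sharers -> C1=E (exclusive)] -> [I,E,I,I] (invalidations this op: 0; running total: 0)
Op 2: C3 write [C3 write: invalidate ['C1=E'] -> C3=M] -> [I,I,I,M] (invalidations this op: 1; running total: 1)
Op 3: C0 read [C0 read from I: others=['C3=M'] -> C0=S, others downsized to S] -> [S,I,I,S] (invalidations this op: 0; running total: 1)
Op 4: C3 read [C3 read: already in S, no change] -> [S,I,I,S] (invalidations this op: 0; running total: 1)
Op 5: C0 write [C0 write: invalidate ['C3=S'] -> C0=M] -> [M,I,I,I] (invalidations this op: 1; running total: 2)
Op 6: C3 read [C3 read from I: others=['C0=M'] -> C3=S, others downsized to S] -> [S,I,I,S] (invalidations this op: 0; running total: 2)
Op 7: C0 read [C0 read: already in S, no change] -> [S,I,I,S] (invalidations this op: 0; running total: 2)

Answer: 2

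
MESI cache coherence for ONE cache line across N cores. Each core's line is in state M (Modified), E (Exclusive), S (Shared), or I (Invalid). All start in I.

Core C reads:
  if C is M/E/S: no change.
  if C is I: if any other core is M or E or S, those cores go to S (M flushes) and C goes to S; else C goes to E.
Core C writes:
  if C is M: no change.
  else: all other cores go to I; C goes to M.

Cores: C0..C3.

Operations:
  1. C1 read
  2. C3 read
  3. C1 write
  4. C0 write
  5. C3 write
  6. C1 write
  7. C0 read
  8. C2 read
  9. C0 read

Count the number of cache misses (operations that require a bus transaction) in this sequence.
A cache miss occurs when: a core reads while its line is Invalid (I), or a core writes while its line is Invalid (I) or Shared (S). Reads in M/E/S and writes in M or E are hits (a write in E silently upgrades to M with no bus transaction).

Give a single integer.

Op 1: C1 read [C1 read from I: no other sharers -> C1=E (exclusive)] -> [I,E,I,I] [MISS #1: read from I]
Op 2: C3 read [C3 read from I: others=['C1=E'] -> C3=S, others downsized to S] -> [I,S,I,S] [MISS #2: read from I]
Op 3: C1 write [C1 write: invalidate ['C3=S'] -> C1=M] -> [I,M,I,I] [MISS #3: write from S]
Op 4: C0 write [C0 write: invalidate ['C1=M'] -> C0=M] -> [M,I,I,I] [MISS #4: write from I]
Op 5: C3 write [C3 write: invalidate ['C0=M'] -> C3=M] -> [I,I,I,M] [MISS #5: write from I]
Op 6: C1 write [C1 write: invalidate ['C3=M'] -> C1=M] -> [I,M,I,I] [MISS #6: write from I]
Op 7: C0 read [C0 read from I: others=['C1=M'] -> C0=S, others downsized to S] -> [S,S,I,I] [MISS #7: read from I]
Op 8: C2 read [C2 read from I: others=['C0=S', 'C1=S'] -> C2=S, others downsized to S] -> [S,S,S,I] [MISS #8: read from I]
Op 9: C0 read [C0 read: already in S, no change] -> [S,S,S,I] [hit: read from S]

Answer: 8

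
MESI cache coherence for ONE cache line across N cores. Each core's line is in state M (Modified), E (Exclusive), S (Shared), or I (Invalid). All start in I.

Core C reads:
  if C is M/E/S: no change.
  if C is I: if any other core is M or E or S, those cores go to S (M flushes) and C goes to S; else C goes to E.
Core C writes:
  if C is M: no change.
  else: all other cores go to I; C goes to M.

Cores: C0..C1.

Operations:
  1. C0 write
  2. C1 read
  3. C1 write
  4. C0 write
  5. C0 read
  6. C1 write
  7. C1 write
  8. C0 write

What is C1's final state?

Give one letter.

Op 1: C0 write [C0 write: invalidate none -> C0=M] -> [M,I]
Op 2: C1 read [C1 read from I: others=['C0=M'] -> C1=S, others downsized to S] -> [S,S]
Op 3: C1 write [C1 write: invalidate ['C0=S'] -> C1=M] -> [I,M]
Op 4: C0 write [C0 write: invalidate ['C1=M'] -> C0=M] -> [M,I]
Op 5: C0 read [C0 read: already in M, no change] -> [M,I]
Op 6: C1 write [C1 write: invalidate ['C0=M'] -> C1=M] -> [I,M]
Op 7: C1 write [C1 write: already M (modified), no change] -> [I,M]
Op 8: C0 write [C0 write: invalidate ['C1=M'] -> C0=M] -> [M,I]

Answer: I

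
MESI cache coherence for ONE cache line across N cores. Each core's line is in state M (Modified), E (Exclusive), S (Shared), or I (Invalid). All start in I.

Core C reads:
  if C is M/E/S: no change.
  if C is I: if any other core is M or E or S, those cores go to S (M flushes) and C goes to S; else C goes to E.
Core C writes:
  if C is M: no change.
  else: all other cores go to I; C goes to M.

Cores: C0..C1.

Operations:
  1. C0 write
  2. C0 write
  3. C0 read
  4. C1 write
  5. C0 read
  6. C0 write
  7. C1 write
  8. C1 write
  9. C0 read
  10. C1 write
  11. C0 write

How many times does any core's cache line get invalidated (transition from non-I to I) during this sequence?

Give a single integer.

Op 1: C0 write [C0 write: invalidate none -> C0=M] -> [M,I] (invalidations this op: 0; running total: 0)
Op 2: C0 write [C0 write: already M (modified), no change] -> [M,I] (invalidations this op: 0; running total: 0)
Op 3: C0 read [C0 read: already in M, no change] -> [M,I] (invalidations this op: 0; running total: 0)
Op 4: C1 write [C1 write: invalidate ['C0=M'] -> C1=M] -> [I,M] (invalidations this op: 1; running total: 1)
Op 5: C0 read [C0 read from I: others=['C1=M'] -> C0=S, others downsized to S] -> [S,S] (invalidations this op: 0; running total: 1)
Op 6: C0 write [C0 write: invalidate ['C1=S'] -> C0=M] -> [M,I] (invalidations this op: 1; running total: 2)
Op 7: C1 write [C1 write: invalidate ['C0=M'] -> C1=M] -> [I,M] (invalidations this op: 1; running total: 3)
Op 8: C1 write [C1 write: already M (modified), no change] -> [I,M] (invalidations this op: 0; running total: 3)
Op 9: C0 read [C0 read from I: others=['C1=M'] -> C0=S, others downsized to S] -> [S,S] (invalidations this op: 0; running total: 3)
Op 10: C1 write [C1 write: invalidate ['C0=S'] -> C1=M] -> [I,M] (invalidations this op: 1; running total: 4)
Op 11: C0 write [C0 write: invalidate ['C1=M'] -> C0=M] -> [M,I] (invalidations this op: 1; running total: 5)

Answer: 5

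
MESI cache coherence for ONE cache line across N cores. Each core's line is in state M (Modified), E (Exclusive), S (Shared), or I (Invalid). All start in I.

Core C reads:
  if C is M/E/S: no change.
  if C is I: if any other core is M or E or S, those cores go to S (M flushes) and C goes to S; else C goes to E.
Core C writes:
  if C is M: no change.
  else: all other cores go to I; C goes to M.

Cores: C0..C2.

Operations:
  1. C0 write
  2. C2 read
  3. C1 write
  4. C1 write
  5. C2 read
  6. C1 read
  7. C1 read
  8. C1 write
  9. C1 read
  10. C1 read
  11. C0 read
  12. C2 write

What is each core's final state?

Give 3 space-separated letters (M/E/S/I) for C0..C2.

Op 1: C0 write [C0 write: invalidate none -> C0=M] -> [M,I,I]
Op 2: C2 read [C2 read from I: others=['C0=M'] -> C2=S, others downsized to S] -> [S,I,S]
Op 3: C1 write [C1 write: invalidate ['C0=S', 'C2=S'] -> C1=M] -> [I,M,I]
Op 4: C1 write [C1 write: already M (modified), no change] -> [I,M,I]
Op 5: C2 read [C2 read from I: others=['C1=M'] -> C2=S, others downsized to S] -> [I,S,S]
Op 6: C1 read [C1 read: already in S, no change] -> [I,S,S]
Op 7: C1 read [C1 read: already in S, no change] -> [I,S,S]
Op 8: C1 write [C1 write: invalidate ['C2=S'] -> C1=M] -> [I,M,I]
Op 9: C1 read [C1 read: already in M, no change] -> [I,M,I]
Op 10: C1 read [C1 read: already in M, no change] -> [I,M,I]
Op 11: C0 read [C0 read from I: others=['C1=M'] -> C0=S, others downsized to S] -> [S,S,I]
Op 12: C2 write [C2 write: invalidate ['C0=S', 'C1=S'] -> C2=M] -> [I,I,M]

Answer: I I M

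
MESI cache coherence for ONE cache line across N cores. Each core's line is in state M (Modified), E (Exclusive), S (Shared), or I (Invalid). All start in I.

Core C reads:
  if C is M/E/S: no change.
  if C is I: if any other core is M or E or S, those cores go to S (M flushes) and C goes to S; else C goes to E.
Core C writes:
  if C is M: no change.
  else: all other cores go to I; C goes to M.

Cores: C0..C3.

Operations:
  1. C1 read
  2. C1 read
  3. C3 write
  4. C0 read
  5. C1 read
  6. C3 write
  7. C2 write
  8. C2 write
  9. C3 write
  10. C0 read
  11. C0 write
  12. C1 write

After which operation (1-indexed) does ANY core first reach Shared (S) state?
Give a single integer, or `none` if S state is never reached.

Answer: 4

Derivation:
Op 1: C1 read [C1 read from I: no other sharers -> C1=E (exclusive)] -> [I,E,I,I]
Op 2: C1 read [C1 read: already in E, no change] -> [I,E,I,I]
Op 3: C3 write [C3 write: invalidate ['C1=E'] -> C3=M] -> [I,I,I,M]
Op 4: C0 read [C0 read from I: others=['C3=M'] -> C0=S, others downsized to S] -> [S,I,I,S]
  -> First S state at op 4; remaining ops need not be traced.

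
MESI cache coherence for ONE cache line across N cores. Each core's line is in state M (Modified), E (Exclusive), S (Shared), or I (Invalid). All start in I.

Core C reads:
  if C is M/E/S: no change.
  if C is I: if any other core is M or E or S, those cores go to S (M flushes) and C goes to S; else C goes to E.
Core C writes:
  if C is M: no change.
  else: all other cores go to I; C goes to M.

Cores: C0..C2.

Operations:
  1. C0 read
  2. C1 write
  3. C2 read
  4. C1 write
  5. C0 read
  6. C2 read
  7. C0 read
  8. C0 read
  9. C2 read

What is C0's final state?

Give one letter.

Op 1: C0 read [C0 read from I: no other sharers -> C0=E (exclusive)] -> [E,I,I]
Op 2: C1 write [C1 write: invalidate ['C0=E'] -> C1=M] -> [I,M,I]
Op 3: C2 read [C2 read from I: others=['C1=M'] -> C2=S, others downsized to S] -> [I,S,S]
Op 4: C1 write [C1 write: invalidate ['C2=S'] -> C1=M] -> [I,M,I]
Op 5: C0 read [C0 read from I: others=['C1=M'] -> C0=S, others downsized to S] -> [S,S,I]
Op 6: C2 read [C2 read from I: others=['C0=S', 'C1=S'] -> C2=S, others downsized to S] -> [S,S,S]
Op 7: C0 read [C0 read: already in S, no change] -> [S,S,S]
Op 8: C0 read [C0 read: already in S, no change] -> [S,S,S]
Op 9: C2 read [C2 read: already in S, no change] -> [S,S,S]

Answer: S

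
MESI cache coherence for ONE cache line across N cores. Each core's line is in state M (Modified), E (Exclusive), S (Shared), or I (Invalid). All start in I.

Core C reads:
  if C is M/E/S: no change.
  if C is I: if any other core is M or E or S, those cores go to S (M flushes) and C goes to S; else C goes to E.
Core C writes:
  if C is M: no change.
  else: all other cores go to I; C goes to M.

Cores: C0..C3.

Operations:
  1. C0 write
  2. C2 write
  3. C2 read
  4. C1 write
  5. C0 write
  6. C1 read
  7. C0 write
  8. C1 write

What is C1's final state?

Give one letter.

Op 1: C0 write [C0 write: invalidate none -> C0=M] -> [M,I,I,I]
Op 2: C2 write [C2 write: invalidate ['C0=M'] -> C2=M] -> [I,I,M,I]
Op 3: C2 read [C2 read: already in M, no change] -> [I,I,M,I]
Op 4: C1 write [C1 write: invalidate ['C2=M'] -> C1=M] -> [I,M,I,I]
Op 5: C0 write [C0 write: invalidate ['C1=M'] -> C0=M] -> [M,I,I,I]
Op 6: C1 read [C1 read from I: others=['C0=M'] -> C1=S, others downsized to S] -> [S,S,I,I]
Op 7: C0 write [C0 write: invalidate ['C1=S'] -> C0=M] -> [M,I,I,I]
Op 8: C1 write [C1 write: invalidate ['C0=M'] -> C1=M] -> [I,M,I,I]

Answer: M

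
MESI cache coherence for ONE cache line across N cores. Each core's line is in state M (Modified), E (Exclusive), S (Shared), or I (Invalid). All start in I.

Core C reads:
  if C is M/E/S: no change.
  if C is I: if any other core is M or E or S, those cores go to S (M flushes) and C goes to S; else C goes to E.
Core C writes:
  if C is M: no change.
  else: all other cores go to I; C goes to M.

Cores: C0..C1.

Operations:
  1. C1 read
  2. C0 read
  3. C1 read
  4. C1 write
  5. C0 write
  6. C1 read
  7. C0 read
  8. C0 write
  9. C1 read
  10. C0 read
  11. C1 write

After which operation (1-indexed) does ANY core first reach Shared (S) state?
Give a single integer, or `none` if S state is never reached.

Op 1: C1 read [C1 read from I: no other sharers -> C1=E (exclusive)] -> [I,E]
Op 2: C0 read [C0 read from I: others=['C1=E'] -> C0=S, others downsized to S] -> [S,S]
  -> First S state at op 2; remaining ops need not be traced.

Answer: 2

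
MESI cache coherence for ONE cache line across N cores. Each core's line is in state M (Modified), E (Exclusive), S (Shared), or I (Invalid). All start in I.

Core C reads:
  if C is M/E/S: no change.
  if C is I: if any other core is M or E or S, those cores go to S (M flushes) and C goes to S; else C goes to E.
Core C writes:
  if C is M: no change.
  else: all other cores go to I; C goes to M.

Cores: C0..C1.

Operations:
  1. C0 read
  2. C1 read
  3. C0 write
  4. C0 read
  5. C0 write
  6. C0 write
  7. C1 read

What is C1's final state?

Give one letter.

Op 1: C0 read [C0 read from I: no other sharers -> C0=E (exclusive)] -> [E,I]
Op 2: C1 read [C1 read from I: others=['C0=E'] -> C1=S, others downsized to S] -> [S,S]
Op 3: C0 write [C0 write: invalidate ['C1=S'] -> C0=M] -> [M,I]
Op 4: C0 read [C0 read: already in M, no change] -> [M,I]
Op 5: C0 write [C0 write: already M (modified), no change] -> [M,I]
Op 6: C0 write [C0 write: already M (modified), no change] -> [M,I]
Op 7: C1 read [C1 read from I: others=['C0=M'] -> C1=S, others downsized to S] -> [S,S]

Answer: S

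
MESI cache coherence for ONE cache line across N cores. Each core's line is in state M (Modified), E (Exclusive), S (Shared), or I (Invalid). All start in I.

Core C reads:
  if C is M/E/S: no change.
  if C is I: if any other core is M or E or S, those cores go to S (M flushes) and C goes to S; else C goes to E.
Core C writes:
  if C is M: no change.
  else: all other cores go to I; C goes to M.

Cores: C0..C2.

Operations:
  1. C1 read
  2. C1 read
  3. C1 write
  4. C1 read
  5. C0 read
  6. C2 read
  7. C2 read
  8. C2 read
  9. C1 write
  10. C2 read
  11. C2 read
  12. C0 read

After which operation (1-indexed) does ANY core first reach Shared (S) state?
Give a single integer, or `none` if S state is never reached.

Op 1: C1 read [C1 read from I: no other sharers -> C1=E (exclusive)] -> [I,E,I]
Op 2: C1 read [C1 read: already in E, no change] -> [I,E,I]
Op 3: C1 write [C1 write: invalidate none -> C1=M] -> [I,M,I]
Op 4: C1 read [C1 read: already in M, no change] -> [I,M,I]
Op 5: C0 read [C0 read from I: others=['C1=M'] -> C0=S, others downsized to S] -> [S,S,I]
  -> First S state at op 5; remaining ops need not be traced.

Answer: 5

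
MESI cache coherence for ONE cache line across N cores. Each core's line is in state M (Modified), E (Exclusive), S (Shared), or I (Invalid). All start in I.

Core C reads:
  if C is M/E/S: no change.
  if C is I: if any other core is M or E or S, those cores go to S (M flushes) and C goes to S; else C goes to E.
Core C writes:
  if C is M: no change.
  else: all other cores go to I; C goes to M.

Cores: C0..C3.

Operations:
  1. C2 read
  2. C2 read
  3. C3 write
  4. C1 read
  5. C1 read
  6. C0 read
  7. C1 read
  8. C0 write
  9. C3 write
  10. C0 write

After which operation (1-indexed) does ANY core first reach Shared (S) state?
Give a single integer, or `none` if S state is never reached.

Op 1: C2 read [C2 read from I: no other sharers -> C2=E (exclusive)] -> [I,I,E,I]
Op 2: C2 read [C2 read: already in E, no change] -> [I,I,E,I]
Op 3: C3 write [C3 write: invalidate ['C2=E'] -> C3=M] -> [I,I,I,M]
Op 4: C1 read [C1 read from I: others=['C3=M'] -> C1=S, others downsized to S] -> [I,S,I,S]
  -> First S state at op 4; remaining ops need not be traced.

Answer: 4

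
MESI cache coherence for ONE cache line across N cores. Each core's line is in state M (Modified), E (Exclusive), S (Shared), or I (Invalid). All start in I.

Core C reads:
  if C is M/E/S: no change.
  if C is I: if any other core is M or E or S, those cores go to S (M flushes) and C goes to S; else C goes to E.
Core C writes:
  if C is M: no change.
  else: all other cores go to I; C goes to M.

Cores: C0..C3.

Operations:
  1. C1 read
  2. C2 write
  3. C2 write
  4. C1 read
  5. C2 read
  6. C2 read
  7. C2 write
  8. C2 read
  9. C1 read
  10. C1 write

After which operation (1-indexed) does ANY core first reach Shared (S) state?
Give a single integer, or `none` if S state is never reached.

Op 1: C1 read [C1 read from I: no other sharers -> C1=E (exclusive)] -> [I,E,I,I]
Op 2: C2 write [C2 write: invalidate ['C1=E'] -> C2=M] -> [I,I,M,I]
Op 3: C2 write [C2 write: already M (modified), no change] -> [I,I,M,I]
Op 4: C1 read [C1 read from I: others=['C2=M'] -> C1=S, others downsized to S] -> [I,S,S,I]
  -> First S state at op 4; remaining ops need not be traced.

Answer: 4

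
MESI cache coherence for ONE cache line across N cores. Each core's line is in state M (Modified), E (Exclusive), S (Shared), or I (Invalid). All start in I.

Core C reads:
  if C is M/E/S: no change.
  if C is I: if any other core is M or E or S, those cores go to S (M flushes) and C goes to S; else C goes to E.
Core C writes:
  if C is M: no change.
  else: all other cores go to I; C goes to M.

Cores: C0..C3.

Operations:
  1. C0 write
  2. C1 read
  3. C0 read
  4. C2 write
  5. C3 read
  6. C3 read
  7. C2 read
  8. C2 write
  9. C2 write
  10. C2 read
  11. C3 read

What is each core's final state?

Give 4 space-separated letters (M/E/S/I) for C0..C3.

Op 1: C0 write [C0 write: invalidate none -> C0=M] -> [M,I,I,I]
Op 2: C1 read [C1 read from I: others=['C0=M'] -> C1=S, others downsized to S] -> [S,S,I,I]
Op 3: C0 read [C0 read: already in S, no change] -> [S,S,I,I]
Op 4: C2 write [C2 write: invalidate ['C0=S', 'C1=S'] -> C2=M] -> [I,I,M,I]
Op 5: C3 read [C3 read from I: others=['C2=M'] -> C3=S, others downsized to S] -> [I,I,S,S]
Op 6: C3 read [C3 read: already in S, no change] -> [I,I,S,S]
Op 7: C2 read [C2 read: already in S, no change] -> [I,I,S,S]
Op 8: C2 write [C2 write: invalidate ['C3=S'] -> C2=M] -> [I,I,M,I]
Op 9: C2 write [C2 write: already M (modified), no change] -> [I,I,M,I]
Op 10: C2 read [C2 read: already in M, no change] -> [I,I,M,I]
Op 11: C3 read [C3 read from I: others=['C2=M'] -> C3=S, others downsized to S] -> [I,I,S,S]

Answer: I I S S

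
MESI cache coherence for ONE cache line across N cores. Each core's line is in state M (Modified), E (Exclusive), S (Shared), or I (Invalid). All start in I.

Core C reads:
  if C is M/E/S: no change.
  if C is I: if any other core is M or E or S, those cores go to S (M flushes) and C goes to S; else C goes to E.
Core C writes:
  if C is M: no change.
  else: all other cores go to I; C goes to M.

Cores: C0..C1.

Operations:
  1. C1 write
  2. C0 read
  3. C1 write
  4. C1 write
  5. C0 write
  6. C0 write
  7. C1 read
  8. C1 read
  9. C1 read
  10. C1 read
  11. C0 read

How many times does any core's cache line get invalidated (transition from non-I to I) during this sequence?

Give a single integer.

Answer: 2

Derivation:
Op 1: C1 write [C1 write: invalidate none -> C1=M] -> [I,M] (invalidations this op: 0; running total: 0)
Op 2: C0 read [C0 read from I: others=['C1=M'] -> C0=S, others downsized to S] -> [S,S] (invalidations this op: 0; running total: 0)
Op 3: C1 write [C1 write: invalidate ['C0=S'] -> C1=M] -> [I,M] (invalidations this op: 1; running total: 1)
Op 4: C1 write [C1 write: already M (modified), no change] -> [I,M] (invalidations this op: 0; running total: 1)
Op 5: C0 write [C0 write: invalidate ['C1=M'] -> C0=M] -> [M,I] (invalidations this op: 1; running total: 2)
Op 6: C0 write [C0 write: already M (modified), no change] -> [M,I] (invalidations this op: 0; running total: 2)
Op 7: C1 read [C1 read from I: others=['C0=M'] -> C1=S, others downsized to S] -> [S,S] (invalidations this op: 0; running total: 2)
Op 8: C1 read [C1 read: already in S, no change] -> [S,S] (invalidations this op: 0; running total: 2)
Op 9: C1 read [C1 read: already in S, no change] -> [S,S] (invalidations this op: 0; running total: 2)
Op 10: C1 read [C1 read: already in S, no change] -> [S,S] (invalidations this op: 0; running total: 2)
Op 11: C0 read [C0 read: already in S, no change] -> [S,S] (invalidations this op: 0; running total: 2)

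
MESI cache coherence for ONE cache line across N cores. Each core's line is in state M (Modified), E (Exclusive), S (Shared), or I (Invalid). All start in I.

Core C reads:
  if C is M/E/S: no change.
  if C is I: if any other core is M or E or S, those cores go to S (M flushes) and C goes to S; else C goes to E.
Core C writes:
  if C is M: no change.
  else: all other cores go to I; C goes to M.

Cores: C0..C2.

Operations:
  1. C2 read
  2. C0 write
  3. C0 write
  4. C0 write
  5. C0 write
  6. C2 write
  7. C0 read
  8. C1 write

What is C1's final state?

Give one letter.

Op 1: C2 read [C2 read from I: no other sharers -> C2=E (exclusive)] -> [I,I,E]
Op 2: C0 write [C0 write: invalidate ['C2=E'] -> C0=M] -> [M,I,I]
Op 3: C0 write [C0 write: already M (modified), no change] -> [M,I,I]
Op 4: C0 write [C0 write: already M (modified), no change] -> [M,I,I]
Op 5: C0 write [C0 write: already M (modified), no change] -> [M,I,I]
Op 6: C2 write [C2 write: invalidate ['C0=M'] -> C2=M] -> [I,I,M]
Op 7: C0 read [C0 read from I: others=['C2=M'] -> C0=S, others downsized to S] -> [S,I,S]
Op 8: C1 write [C1 write: invalidate ['C0=S', 'C2=S'] -> C1=M] -> [I,M,I]

Answer: M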